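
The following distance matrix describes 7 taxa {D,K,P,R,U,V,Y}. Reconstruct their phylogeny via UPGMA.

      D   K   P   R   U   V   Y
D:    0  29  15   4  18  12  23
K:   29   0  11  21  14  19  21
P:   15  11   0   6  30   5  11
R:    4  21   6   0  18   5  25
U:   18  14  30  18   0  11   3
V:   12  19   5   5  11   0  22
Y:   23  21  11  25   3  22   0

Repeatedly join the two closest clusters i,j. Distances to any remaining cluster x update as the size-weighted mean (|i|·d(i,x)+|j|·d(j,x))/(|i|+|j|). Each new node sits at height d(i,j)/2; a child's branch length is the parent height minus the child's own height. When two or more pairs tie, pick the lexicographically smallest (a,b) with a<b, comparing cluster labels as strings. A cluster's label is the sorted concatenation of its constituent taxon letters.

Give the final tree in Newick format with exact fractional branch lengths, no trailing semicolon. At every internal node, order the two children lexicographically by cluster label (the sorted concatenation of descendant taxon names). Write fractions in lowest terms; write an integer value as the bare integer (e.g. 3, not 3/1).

iteration 1: select U,Y (d=3); attach at lengths (3/2, 3/2); label the merged cluster UY
  updated: d(D,UY)=41/2, d(K,UY)=35/2, d(P,UY)=41/2, d(R,UY)=43/2, d(UY,V)=33/2
iteration 2: select D,R (d=4); attach at lengths (2, 2); label the merged cluster DR
  updated: d(DR,K)=25, d(DR,P)=21/2, d(DR,UY)=21, d(DR,V)=17/2
iteration 3: select P,V (d=5); attach at lengths (5/2, 5/2); label the merged cluster PV
  updated: d(DR,PV)=19/2, d(K,PV)=15, d(PV,UY)=37/2
iteration 4: select DR,PV (d=19/2); attach at lengths (11/4, 9/4); label the merged cluster DPRV
  updated: d(DPRV,K)=20, d(DPRV,UY)=79/4
iteration 5: select K,UY (d=35/2); attach at lengths (35/4, 29/4); label the merged cluster KUY
  updated: d(DPRV,KUY)=119/6
iteration 6: select DPRV,KUY (d=119/6); attach at lengths (31/6, 7/6); label the merged cluster DKPRUVY
final tree: (((D:2,R:2):11/4,(P:5/2,V:5/2):9/4):31/6,(K:35/4,(U:3/2,Y:3/2):29/4):7/6)
total length: 118/3

(((D:2,R:2):11/4,(P:5/2,V:5/2):9/4):31/6,(K:35/4,(U:3/2,Y:3/2):29/4):7/6)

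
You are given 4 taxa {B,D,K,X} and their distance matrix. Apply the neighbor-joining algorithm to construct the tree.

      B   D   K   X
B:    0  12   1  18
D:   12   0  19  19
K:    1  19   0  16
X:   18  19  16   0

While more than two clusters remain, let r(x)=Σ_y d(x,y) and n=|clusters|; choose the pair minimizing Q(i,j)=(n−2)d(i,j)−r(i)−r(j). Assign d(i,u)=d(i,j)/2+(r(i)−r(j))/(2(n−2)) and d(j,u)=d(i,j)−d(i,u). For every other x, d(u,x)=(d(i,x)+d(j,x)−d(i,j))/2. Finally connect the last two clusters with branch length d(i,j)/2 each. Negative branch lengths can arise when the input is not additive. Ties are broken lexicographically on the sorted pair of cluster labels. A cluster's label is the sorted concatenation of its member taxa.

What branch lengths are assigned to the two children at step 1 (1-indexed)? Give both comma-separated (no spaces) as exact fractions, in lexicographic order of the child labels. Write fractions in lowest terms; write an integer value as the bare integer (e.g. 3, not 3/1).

1. join B+K (d=1, Q=-65) ⇒ BK; edges |B|=-3/4, |K|=7/4
  updated: d(BK,D)=15, d(BK,X)=33/2
2. join BK+D (d=15, Q=-101/2) ⇒ BDK; edges |BK|=25/4, |D|=35/4
  updated: d(BDK,X)=41/4
3. join BDK+X (d=41/4) ⇒ BDKX; edges |BDK|=41/8, |X|=41/8
final tree: (((B:-3/4,K:7/4):25/4,D:35/4):41/8,X:41/8)
total length: 105/4

-3/4,7/4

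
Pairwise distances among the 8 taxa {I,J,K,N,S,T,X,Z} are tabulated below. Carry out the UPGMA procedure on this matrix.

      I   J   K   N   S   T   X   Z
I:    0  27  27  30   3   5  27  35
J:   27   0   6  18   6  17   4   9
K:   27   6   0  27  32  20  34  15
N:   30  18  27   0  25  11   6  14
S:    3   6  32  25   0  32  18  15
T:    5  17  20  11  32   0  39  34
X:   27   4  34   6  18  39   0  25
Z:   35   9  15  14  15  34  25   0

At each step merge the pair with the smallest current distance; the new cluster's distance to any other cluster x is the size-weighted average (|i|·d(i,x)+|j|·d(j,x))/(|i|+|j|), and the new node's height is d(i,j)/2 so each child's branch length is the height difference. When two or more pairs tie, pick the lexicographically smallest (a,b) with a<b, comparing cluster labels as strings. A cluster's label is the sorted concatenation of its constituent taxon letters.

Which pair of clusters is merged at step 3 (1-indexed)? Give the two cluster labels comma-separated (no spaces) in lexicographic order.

N,T

step 1: merge (I,S) at d=3; branch lengths I→3/2, S→3/2; new cluster IS
  updated: d(IS,J)=33/2, d(IS,K)=59/2, d(IS,N)=55/2, d(IS,T)=37/2, d(IS,X)=45/2, d(IS,Z)=25
step 2: merge (J,X) at d=4; branch lengths J→2, X→2; new cluster JX
  updated: d(IS,JX)=39/2, d(JX,K)=20, d(JX,N)=12, d(JX,T)=28, d(JX,Z)=17
step 3: merge (N,T) at d=11; branch lengths N→11/2, T→11/2; new cluster NT
  updated: d(IS,NT)=23, d(JX,NT)=20, d(K,NT)=47/2, d(NT,Z)=24
step 4: merge (K,Z) at d=15; branch lengths K→15/2, Z→15/2; new cluster KZ
  updated: d(IS,KZ)=109/4, d(JX,KZ)=37/2, d(KZ,NT)=95/4
step 5: merge (JX,KZ) at d=37/2; branch lengths JX→29/4, KZ→7/4; new cluster JKXZ
  updated: d(IS,JKXZ)=187/8, d(JKXZ,NT)=175/8
step 6: merge (JKXZ,NT) at d=175/8; branch lengths JKXZ→27/16, NT→87/16; new cluster JKNTXZ
  updated: d(IS,JKNTXZ)=93/4
step 7: merge (IS,JKNTXZ) at d=93/4; branch lengths IS→81/8, JKNTXZ→11/16; new cluster IJKNSTXZ
final tree: ((I:3/2,S:3/2):81/8,(((J:2,X:2):29/4,(K:15/2,Z:15/2):7/4):27/16,(N:11/2,T:11/2):87/16):11/16)
total length: 959/16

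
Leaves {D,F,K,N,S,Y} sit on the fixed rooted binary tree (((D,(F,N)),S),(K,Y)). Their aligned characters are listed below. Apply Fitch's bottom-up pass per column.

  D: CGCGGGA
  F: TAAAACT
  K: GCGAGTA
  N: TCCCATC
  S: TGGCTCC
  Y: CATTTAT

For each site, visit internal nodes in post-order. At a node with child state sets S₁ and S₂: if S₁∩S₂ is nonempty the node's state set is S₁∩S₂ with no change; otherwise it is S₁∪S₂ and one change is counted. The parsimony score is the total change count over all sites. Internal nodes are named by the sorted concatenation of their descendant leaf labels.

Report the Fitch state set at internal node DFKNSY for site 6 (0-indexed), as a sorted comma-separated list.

A,C,T

site 0, node FN: F={T} ∩ N={T} → {T} (+0)
site 0, node DFN: D={C} ∪ FN={T} → {C,T} (+1)
site 0, node DFNS: DFN={C,T} ∩ S={T} → {T} (+0)
site 0, node KY: K={G} ∪ Y={C} → {C,G} (+1)
site 0, node DFKNSY: DFNS={T} ∪ KY={C,G} → {C,G,T} (+1)
site 1, node FN: F={A} ∪ N={C} → {A,C} (+1)
site 1, node DFN: D={G} ∪ FN={A,C} → {A,C,G} (+1)
site 1, node DFNS: DFN={A,C,G} ∩ S={G} → {G} (+0)
site 1, node KY: K={C} ∪ Y={A} → {A,C} (+1)
site 1, node DFKNSY: DFNS={G} ∪ KY={A,C} → {A,C,G} (+1)
site 2, node FN: F={A} ∪ N={C} → {A,C} (+1)
site 2, node DFN: D={C} ∩ FN={A,C} → {C} (+0)
site 2, node DFNS: DFN={C} ∪ S={G} → {C,G} (+1)
site 2, node KY: K={G} ∪ Y={T} → {G,T} (+1)
site 2, node DFKNSY: DFNS={C,G} ∩ KY={G,T} → {G} (+0)
site 3, node FN: F={A} ∪ N={C} → {A,C} (+1)
site 3, node DFN: D={G} ∪ FN={A,C} → {A,C,G} (+1)
site 3, node DFNS: DFN={A,C,G} ∩ S={C} → {C} (+0)
site 3, node KY: K={A} ∪ Y={T} → {A,T} (+1)
site 3, node DFKNSY: DFNS={C} ∪ KY={A,T} → {A,C,T} (+1)
site 4, node FN: F={A} ∩ N={A} → {A} (+0)
site 4, node DFN: D={G} ∪ FN={A} → {A,G} (+1)
site 4, node DFNS: DFN={A,G} ∪ S={T} → {A,G,T} (+1)
site 4, node KY: K={G} ∪ Y={T} → {G,T} (+1)
site 4, node DFKNSY: DFNS={A,G,T} ∩ KY={G,T} → {G,T} (+0)
site 5, node FN: F={C} ∪ N={T} → {C,T} (+1)
site 5, node DFN: D={G} ∪ FN={C,T} → {C,G,T} (+1)
site 5, node DFNS: DFN={C,G,T} ∩ S={C} → {C} (+0)
site 5, node KY: K={T} ∪ Y={A} → {A,T} (+1)
site 5, node DFKNSY: DFNS={C} ∪ KY={A,T} → {A,C,T} (+1)
site 6, node FN: F={T} ∪ N={C} → {C,T} (+1)
site 6, node DFN: D={A} ∪ FN={C,T} → {A,C,T} (+1)
site 6, node DFNS: DFN={A,C,T} ∩ S={C} → {C} (+0)
site 6, node KY: K={A} ∪ Y={T} → {A,T} (+1)
site 6, node DFKNSY: DFNS={C} ∪ KY={A,T} → {A,C,T} (+1)
per-site changes: [3, 4, 3, 4, 3, 4, 4]; total = 25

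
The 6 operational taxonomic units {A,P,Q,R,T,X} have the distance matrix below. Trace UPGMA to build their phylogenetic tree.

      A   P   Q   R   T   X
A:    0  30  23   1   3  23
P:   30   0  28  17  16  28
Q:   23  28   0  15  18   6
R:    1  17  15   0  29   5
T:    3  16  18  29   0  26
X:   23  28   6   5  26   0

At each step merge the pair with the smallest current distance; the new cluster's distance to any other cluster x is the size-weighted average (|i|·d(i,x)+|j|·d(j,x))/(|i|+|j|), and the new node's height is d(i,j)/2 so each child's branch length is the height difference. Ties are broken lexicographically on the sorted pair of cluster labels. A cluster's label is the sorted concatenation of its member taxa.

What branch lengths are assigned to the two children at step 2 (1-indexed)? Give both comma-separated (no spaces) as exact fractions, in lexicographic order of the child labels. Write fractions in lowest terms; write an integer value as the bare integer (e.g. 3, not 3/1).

3,3

step 1: merge (A,R) at d=1; branch lengths A→1/2, R→1/2; new cluster AR
  updated: d(AR,P)=47/2, d(AR,Q)=19, d(AR,T)=16, d(AR,X)=14
step 2: merge (Q,X) at d=6; branch lengths Q→3, X→3; new cluster QX
  updated: d(AR,QX)=33/2, d(P,QX)=28, d(QX,T)=22
step 3: merge (AR,T) at d=16; branch lengths AR→15/2, T→8; new cluster ART
  updated: d(ART,P)=21, d(ART,QX)=55/3
step 4: merge (ART,QX) at d=55/3; branch lengths ART→7/6, QX→37/6; new cluster AQRTX
  updated: d(AQRTX,P)=119/5
step 5: merge (AQRTX,P) at d=119/5; branch lengths AQRTX→41/15, P→119/10; new cluster APQRTX
final tree: ((((A:1/2,R:1/2):15/2,T:8):7/6,(Q:3,X:3):37/6):41/15,P:119/10)
total length: 667/15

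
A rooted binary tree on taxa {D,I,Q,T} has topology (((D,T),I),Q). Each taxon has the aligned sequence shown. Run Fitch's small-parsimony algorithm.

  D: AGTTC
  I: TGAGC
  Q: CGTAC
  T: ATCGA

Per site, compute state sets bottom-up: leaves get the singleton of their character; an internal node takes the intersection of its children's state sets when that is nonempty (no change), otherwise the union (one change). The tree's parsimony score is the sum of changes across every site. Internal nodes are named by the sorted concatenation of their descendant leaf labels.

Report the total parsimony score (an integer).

8

[col 0] DT: children D:{A}, T:{A} ∩→ {A}; cost 0
[col 0] DIT: children DT:{A}, I:{T} ∪→ {A,T}; cost 1
[col 0] DIQT: children DIT:{A,T}, Q:{C} ∪→ {A,C,T}; cost 1
[col 1] DT: children D:{G}, T:{T} ∪→ {G,T}; cost 1
[col 1] DIT: children DT:{G,T}, I:{G} ∩→ {G}; cost 0
[col 1] DIQT: children DIT:{G}, Q:{G} ∩→ {G}; cost 0
[col 2] DT: children D:{T}, T:{C} ∪→ {C,T}; cost 1
[col 2] DIT: children DT:{C,T}, I:{A} ∪→ {A,C,T}; cost 1
[col 2] DIQT: children DIT:{A,C,T}, Q:{T} ∩→ {T}; cost 0
[col 3] DT: children D:{T}, T:{G} ∪→ {G,T}; cost 1
[col 3] DIT: children DT:{G,T}, I:{G} ∩→ {G}; cost 0
[col 3] DIQT: children DIT:{G}, Q:{A} ∪→ {A,G}; cost 1
[col 4] DT: children D:{C}, T:{A} ∪→ {A,C}; cost 1
[col 4] DIT: children DT:{A,C}, I:{C} ∩→ {C}; cost 0
[col 4] DIQT: children DIT:{C}, Q:{C} ∩→ {C}; cost 0
per-site changes: [2, 1, 2, 2, 1]; total = 8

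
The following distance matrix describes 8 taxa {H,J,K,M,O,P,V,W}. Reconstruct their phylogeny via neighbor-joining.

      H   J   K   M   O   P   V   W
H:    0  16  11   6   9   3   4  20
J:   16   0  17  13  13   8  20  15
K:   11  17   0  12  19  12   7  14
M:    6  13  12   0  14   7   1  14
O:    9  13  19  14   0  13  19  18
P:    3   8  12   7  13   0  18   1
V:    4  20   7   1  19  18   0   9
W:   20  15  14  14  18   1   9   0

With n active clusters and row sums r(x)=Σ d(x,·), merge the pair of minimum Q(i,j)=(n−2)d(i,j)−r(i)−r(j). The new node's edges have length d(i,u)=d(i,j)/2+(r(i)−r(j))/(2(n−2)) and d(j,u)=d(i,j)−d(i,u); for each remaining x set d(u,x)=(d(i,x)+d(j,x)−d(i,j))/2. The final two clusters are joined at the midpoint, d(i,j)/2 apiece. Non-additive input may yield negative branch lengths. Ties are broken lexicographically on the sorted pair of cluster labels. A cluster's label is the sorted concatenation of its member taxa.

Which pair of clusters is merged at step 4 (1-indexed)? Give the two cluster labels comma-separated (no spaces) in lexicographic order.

step 1: merge (P,W) at d=1, Q=-147; branch lengths P→-23/12, W→35/12; new cluster PW
  updated: d(H,PW)=11, d(J,PW)=11, d(K,PW)=25/2, d(M,PW)=10, d(O,PW)=15, d(PW,V)=13
step 2: merge (M,V) at d=1, Q=-115; branch lengths M→-3/10, V→13/10; new cluster MV
  updated: d(H,MV)=9/2, d(J,MV)=16, d(K,MV)=9, d(MV,O)=16, d(MV,PW)=11
step 3: merge (J,O) at d=13, Q=-93; branch lengths J→53/8, O→51/8; new cluster JO
  updated: d(H,JO)=6, d(JO,K)=23/2, d(JO,MV)=19/2, d(JO,PW)=13/2
step 4: merge (JO,PW) at d=13/2, Q=-55; branch lengths JO→2, PW→9/2; new cluster JOPW
  updated: d(H,JOPW)=21/4, d(JOPW,K)=35/4, d(JOPW,MV)=7
step 5: merge (H,MV) at d=9/2, Q=-129/4; branch lengths H→37/16, MV→35/16; new cluster HMV
  updated: d(HMV,JOPW)=31/8, d(HMV,K)=31/4
step 6: merge (HMV,JOPW) at d=31/8, Q=-163/8; branch lengths HMV→23/16, JOPW→39/16; new cluster HJMOPVW
  updated: d(HJMOPVW,K)=101/16
step 7: merge (HJMOPVW,K) at d=101/16; branch lengths HJMOPVW→101/32, K→101/32; new cluster HJKMOPVW
final tree: (((H:37/16,(M:-3/10,V:13/10):35/16):23/16,((J:53/8,O:51/8):2,(P:-23/12,W:35/12):9/2):39/16):101/32,K:101/32)
total length: 579/16

JO,PW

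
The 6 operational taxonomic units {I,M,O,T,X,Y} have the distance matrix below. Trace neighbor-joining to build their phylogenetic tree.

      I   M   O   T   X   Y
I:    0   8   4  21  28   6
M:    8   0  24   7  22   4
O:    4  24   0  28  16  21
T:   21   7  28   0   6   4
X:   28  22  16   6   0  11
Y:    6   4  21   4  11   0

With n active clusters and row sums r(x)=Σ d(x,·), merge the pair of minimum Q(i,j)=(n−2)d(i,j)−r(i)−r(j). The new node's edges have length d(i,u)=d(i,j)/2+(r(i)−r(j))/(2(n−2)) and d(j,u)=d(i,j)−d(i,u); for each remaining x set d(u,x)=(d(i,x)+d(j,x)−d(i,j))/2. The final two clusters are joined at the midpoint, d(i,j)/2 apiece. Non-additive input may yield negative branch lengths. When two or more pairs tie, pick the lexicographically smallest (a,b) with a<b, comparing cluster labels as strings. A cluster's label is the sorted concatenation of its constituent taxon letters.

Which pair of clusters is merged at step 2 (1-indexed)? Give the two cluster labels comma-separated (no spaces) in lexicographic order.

T,X

iteration 1: select I,O (d=4, Q=-144); attach at lengths (-5/4, 21/4); label the merged cluster IO
  updated: d(IO,M)=14, d(IO,T)=45/2, d(IO,X)=20, d(IO,Y)=23/2
iteration 2: select T,X (d=6, Q=-161/2); attach at lengths (-1/4, 25/4); label the merged cluster TX
  updated: d(IO,TX)=73/4, d(M,TX)=23/2, d(TX,Y)=9/2
iteration 3: select IO,M (d=14, Q=-181/4); attach at lengths (169/16, 55/16); label the merged cluster IMO
  updated: d(IMO,TX)=63/8, d(IMO,Y)=3/4
iteration 4: select IMO,TX (d=63/8, Q=-105/8); attach at lengths (33/16, 93/16); label the merged cluster IMOTX
  updated: d(IMOTX,Y)=-21/16
iteration 5: select IMOTX,Y (d=-21/16); attach at lengths (-21/32, -21/32); label the merged cluster IMOTXY
final tree: ((((I:-5/4,O:21/4):169/16,M:55/16):33/16,(T:-1/4,X:25/4):93/16):-21/32,Y:-21/32)
total length: 489/16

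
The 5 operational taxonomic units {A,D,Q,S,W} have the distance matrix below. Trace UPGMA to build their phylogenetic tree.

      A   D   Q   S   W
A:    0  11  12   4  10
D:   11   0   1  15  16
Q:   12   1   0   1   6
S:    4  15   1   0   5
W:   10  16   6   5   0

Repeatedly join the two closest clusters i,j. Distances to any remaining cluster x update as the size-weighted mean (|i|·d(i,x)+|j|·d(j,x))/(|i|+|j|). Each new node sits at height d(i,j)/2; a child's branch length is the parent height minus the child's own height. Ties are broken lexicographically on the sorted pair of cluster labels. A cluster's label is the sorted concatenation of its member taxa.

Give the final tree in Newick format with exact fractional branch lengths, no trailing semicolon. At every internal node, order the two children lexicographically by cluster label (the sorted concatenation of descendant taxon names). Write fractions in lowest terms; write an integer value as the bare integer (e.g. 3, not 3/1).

(((A:2,S:2):7/4,W:15/4):4/3,(D:1/2,Q:1/2):55/12)

iteration 1: select D,Q (d=1); attach at lengths (1/2, 1/2); label the merged cluster DQ
  updated: d(A,DQ)=23/2, d(DQ,S)=8, d(DQ,W)=11
iteration 2: select A,S (d=4); attach at lengths (2, 2); label the merged cluster AS
  updated: d(AS,DQ)=39/4, d(AS,W)=15/2
iteration 3: select AS,W (d=15/2); attach at lengths (7/4, 15/4); label the merged cluster ASW
  updated: d(ASW,DQ)=61/6
iteration 4: select ASW,DQ (d=61/6); attach at lengths (4/3, 55/12); label the merged cluster ADQSW
final tree: (((A:2,S:2):7/4,W:15/4):4/3,(D:1/2,Q:1/2):55/12)
total length: 197/12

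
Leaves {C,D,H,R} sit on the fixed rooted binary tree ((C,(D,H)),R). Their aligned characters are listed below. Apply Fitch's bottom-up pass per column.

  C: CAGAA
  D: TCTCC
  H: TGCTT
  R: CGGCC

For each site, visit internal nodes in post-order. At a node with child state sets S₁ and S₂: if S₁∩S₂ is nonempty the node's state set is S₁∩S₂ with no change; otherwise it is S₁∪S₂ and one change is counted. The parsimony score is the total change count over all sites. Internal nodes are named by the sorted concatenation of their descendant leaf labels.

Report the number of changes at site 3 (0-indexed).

2

[col 0] DH: children D:{T}, H:{T} ∩→ {T}; cost 0
[col 0] CDH: children C:{C}, DH:{T} ∪→ {C,T}; cost 1
[col 0] CDHR: children CDH:{C,T}, R:{C} ∩→ {C}; cost 0
[col 1] DH: children D:{C}, H:{G} ∪→ {C,G}; cost 1
[col 1] CDH: children C:{A}, DH:{C,G} ∪→ {A,C,G}; cost 1
[col 1] CDHR: children CDH:{A,C,G}, R:{G} ∩→ {G}; cost 0
[col 2] DH: children D:{T}, H:{C} ∪→ {C,T}; cost 1
[col 2] CDH: children C:{G}, DH:{C,T} ∪→ {C,G,T}; cost 1
[col 2] CDHR: children CDH:{C,G,T}, R:{G} ∩→ {G}; cost 0
[col 3] DH: children D:{C}, H:{T} ∪→ {C,T}; cost 1
[col 3] CDH: children C:{A}, DH:{C,T} ∪→ {A,C,T}; cost 1
[col 3] CDHR: children CDH:{A,C,T}, R:{C} ∩→ {C}; cost 0
[col 4] DH: children D:{C}, H:{T} ∪→ {C,T}; cost 1
[col 4] CDH: children C:{A}, DH:{C,T} ∪→ {A,C,T}; cost 1
[col 4] CDHR: children CDH:{A,C,T}, R:{C} ∩→ {C}; cost 0
per-site changes: [1, 2, 2, 2, 2]; total = 9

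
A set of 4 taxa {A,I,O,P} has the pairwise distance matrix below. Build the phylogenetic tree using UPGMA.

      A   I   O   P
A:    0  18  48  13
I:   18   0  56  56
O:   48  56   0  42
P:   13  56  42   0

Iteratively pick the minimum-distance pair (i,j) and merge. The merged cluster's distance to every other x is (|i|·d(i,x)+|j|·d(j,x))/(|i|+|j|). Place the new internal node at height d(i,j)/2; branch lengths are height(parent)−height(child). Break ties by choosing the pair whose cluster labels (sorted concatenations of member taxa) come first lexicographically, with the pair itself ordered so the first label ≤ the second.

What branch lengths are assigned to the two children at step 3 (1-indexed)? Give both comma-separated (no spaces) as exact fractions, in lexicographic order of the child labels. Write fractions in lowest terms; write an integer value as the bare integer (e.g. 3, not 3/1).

1. join A+P (d=13) ⇒ AP; edges |A|=13/2, |P|=13/2
  updated: d(AP,I)=37, d(AP,O)=45
2. join AP+I (d=37) ⇒ AIP; edges |AP|=12, |I|=37/2
  updated: d(AIP,O)=146/3
3. join AIP+O (d=146/3) ⇒ AIOP; edges |AIP|=35/6, |O|=73/3
final tree: (((A:13/2,P:13/2):12,I:37/2):35/6,O:73/3)
total length: 221/3

35/6,73/3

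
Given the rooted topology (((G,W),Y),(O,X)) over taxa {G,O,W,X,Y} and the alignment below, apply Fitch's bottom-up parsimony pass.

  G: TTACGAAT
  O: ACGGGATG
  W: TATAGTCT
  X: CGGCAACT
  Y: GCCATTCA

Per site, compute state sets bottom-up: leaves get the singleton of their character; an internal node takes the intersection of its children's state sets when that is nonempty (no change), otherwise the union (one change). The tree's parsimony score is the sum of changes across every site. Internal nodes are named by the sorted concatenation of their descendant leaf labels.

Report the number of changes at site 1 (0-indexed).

[col 0] GW: children G:{T}, W:{T} ∩→ {T}; cost 0
[col 0] GWY: children GW:{T}, Y:{G} ∪→ {G,T}; cost 1
[col 0] OX: children O:{A}, X:{C} ∪→ {A,C}; cost 1
[col 0] GOWXY: children GWY:{G,T}, OX:{A,C} ∪→ {A,C,G,T}; cost 1
[col 1] GW: children G:{T}, W:{A} ∪→ {A,T}; cost 1
[col 1] GWY: children GW:{A,T}, Y:{C} ∪→ {A,C,T}; cost 1
[col 1] OX: children O:{C}, X:{G} ∪→ {C,G}; cost 1
[col 1] GOWXY: children GWY:{A,C,T}, OX:{C,G} ∩→ {C}; cost 0
[col 2] GW: children G:{A}, W:{T} ∪→ {A,T}; cost 1
[col 2] GWY: children GW:{A,T}, Y:{C} ∪→ {A,C,T}; cost 1
[col 2] OX: children O:{G}, X:{G} ∩→ {G}; cost 0
[col 2] GOWXY: children GWY:{A,C,T}, OX:{G} ∪→ {A,C,G,T}; cost 1
[col 3] GW: children G:{C}, W:{A} ∪→ {A,C}; cost 1
[col 3] GWY: children GW:{A,C}, Y:{A} ∩→ {A}; cost 0
[col 3] OX: children O:{G}, X:{C} ∪→ {C,G}; cost 1
[col 3] GOWXY: children GWY:{A}, OX:{C,G} ∪→ {A,C,G}; cost 1
[col 4] GW: children G:{G}, W:{G} ∩→ {G}; cost 0
[col 4] GWY: children GW:{G}, Y:{T} ∪→ {G,T}; cost 1
[col 4] OX: children O:{G}, X:{A} ∪→ {A,G}; cost 1
[col 4] GOWXY: children GWY:{G,T}, OX:{A,G} ∩→ {G}; cost 0
[col 5] GW: children G:{A}, W:{T} ∪→ {A,T}; cost 1
[col 5] GWY: children GW:{A,T}, Y:{T} ∩→ {T}; cost 0
[col 5] OX: children O:{A}, X:{A} ∩→ {A}; cost 0
[col 5] GOWXY: children GWY:{T}, OX:{A} ∪→ {A,T}; cost 1
[col 6] GW: children G:{A}, W:{C} ∪→ {A,C}; cost 1
[col 6] GWY: children GW:{A,C}, Y:{C} ∩→ {C}; cost 0
[col 6] OX: children O:{T}, X:{C} ∪→ {C,T}; cost 1
[col 6] GOWXY: children GWY:{C}, OX:{C,T} ∩→ {C}; cost 0
[col 7] GW: children G:{T}, W:{T} ∩→ {T}; cost 0
[col 7] GWY: children GW:{T}, Y:{A} ∪→ {A,T}; cost 1
[col 7] OX: children O:{G}, X:{T} ∪→ {G,T}; cost 1
[col 7] GOWXY: children GWY:{A,T}, OX:{G,T} ∩→ {T}; cost 0
per-site changes: [3, 3, 3, 3, 2, 2, 2, 2]; total = 20

3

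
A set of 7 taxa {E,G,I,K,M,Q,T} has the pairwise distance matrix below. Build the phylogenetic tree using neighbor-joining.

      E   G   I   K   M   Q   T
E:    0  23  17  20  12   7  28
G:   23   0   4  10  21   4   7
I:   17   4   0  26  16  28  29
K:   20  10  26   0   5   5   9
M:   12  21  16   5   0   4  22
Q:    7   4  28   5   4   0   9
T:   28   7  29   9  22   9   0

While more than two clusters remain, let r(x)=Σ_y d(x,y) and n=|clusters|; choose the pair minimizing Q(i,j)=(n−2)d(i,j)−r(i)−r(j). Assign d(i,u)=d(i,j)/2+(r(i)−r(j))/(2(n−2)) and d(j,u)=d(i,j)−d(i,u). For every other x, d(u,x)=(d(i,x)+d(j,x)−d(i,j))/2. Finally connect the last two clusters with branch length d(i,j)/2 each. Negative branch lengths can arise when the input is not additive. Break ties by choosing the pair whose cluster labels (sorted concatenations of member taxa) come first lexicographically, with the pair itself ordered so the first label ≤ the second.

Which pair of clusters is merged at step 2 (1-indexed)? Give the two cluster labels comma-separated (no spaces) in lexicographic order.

K,T

1. join G+I (d=4, Q=-169) ⇒ GI; edges |G|=-31/10, |I|=71/10
  updated: d(E,GI)=18, d(GI,K)=16, d(GI,M)=33/2, d(GI,Q)=14, d(GI,T)=16
2. join K+T (d=9, Q=-103) ⇒ KT; edges |K|=7/8, |T|=65/8
  updated: d(E,KT)=39/2, d(GI,KT)=23/2, d(KT,M)=9, d(KT,Q)=5/2
3. join GI+KT (d=23/2, Q=-68) ⇒ GIKT; edges |GI|=26/3, |KT|=17/6
  updated: d(E,GIKT)=13, d(GIKT,M)=7, d(GIKT,Q)=5/2
4. join E+Q (d=7, Q=-63/2) ⇒ EQ; edges |E|=65/8, |Q|=-9/8
  updated: d(EQ,GIKT)=17/4, d(EQ,M)=9/2
5. join EQ+GIKT (d=17/4, Q=-63/4) ⇒ EGIKQT; edges |EQ|=7/8, |GIKT|=27/8
  updated: d(EGIKQT,M)=29/8
6. join EGIKQT+M (d=29/8) ⇒ EGIKMQT; edges |EGIKQT|=29/16, |M|=29/16
final tree: (((E:65/8,Q:-9/8):7/8,((G:-31/10,I:71/10):26/3,(K:7/8,T:65/8):17/6):27/8):29/16,M:29/16)
total length: 315/8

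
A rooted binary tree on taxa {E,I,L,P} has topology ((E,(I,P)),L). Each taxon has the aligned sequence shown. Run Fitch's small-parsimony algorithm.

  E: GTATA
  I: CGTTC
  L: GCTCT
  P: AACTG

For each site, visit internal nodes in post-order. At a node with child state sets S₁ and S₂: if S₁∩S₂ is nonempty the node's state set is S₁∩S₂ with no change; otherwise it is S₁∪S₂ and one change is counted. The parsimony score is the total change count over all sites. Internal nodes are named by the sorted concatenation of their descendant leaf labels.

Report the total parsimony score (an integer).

site 0, node IP: I={C} ∪ P={A} → {A,C} (+1)
site 0, node EIP: E={G} ∪ IP={A,C} → {A,C,G} (+1)
site 0, node EILP: EIP={A,C,G} ∩ L={G} → {G} (+0)
site 1, node IP: I={G} ∪ P={A} → {A,G} (+1)
site 1, node EIP: E={T} ∪ IP={A,G} → {A,G,T} (+1)
site 1, node EILP: EIP={A,G,T} ∪ L={C} → {A,C,G,T} (+1)
site 2, node IP: I={T} ∪ P={C} → {C,T} (+1)
site 2, node EIP: E={A} ∪ IP={C,T} → {A,C,T} (+1)
site 2, node EILP: EIP={A,C,T} ∩ L={T} → {T} (+0)
site 3, node IP: I={T} ∩ P={T} → {T} (+0)
site 3, node EIP: E={T} ∩ IP={T} → {T} (+0)
site 3, node EILP: EIP={T} ∪ L={C} → {C,T} (+1)
site 4, node IP: I={C} ∪ P={G} → {C,G} (+1)
site 4, node EIP: E={A} ∪ IP={C,G} → {A,C,G} (+1)
site 4, node EILP: EIP={A,C,G} ∪ L={T} → {A,C,G,T} (+1)
per-site changes: [2, 3, 2, 1, 3]; total = 11

11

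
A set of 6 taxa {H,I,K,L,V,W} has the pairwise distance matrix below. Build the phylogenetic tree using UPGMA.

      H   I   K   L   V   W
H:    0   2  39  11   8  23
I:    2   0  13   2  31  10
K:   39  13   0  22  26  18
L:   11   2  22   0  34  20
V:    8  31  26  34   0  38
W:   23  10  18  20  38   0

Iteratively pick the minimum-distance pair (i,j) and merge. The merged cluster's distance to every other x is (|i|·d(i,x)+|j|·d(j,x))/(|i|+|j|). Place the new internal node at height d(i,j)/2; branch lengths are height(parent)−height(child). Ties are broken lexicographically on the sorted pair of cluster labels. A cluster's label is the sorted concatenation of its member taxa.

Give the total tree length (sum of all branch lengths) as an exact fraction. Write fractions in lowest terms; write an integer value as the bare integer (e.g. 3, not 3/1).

1. join H+I (d=2) ⇒ HI; edges |H|=1, |I|=1
  updated: d(HI,K)=26, d(HI,L)=13/2, d(HI,V)=39/2, d(HI,W)=33/2
2. join HI+L (d=13/2) ⇒ HIL; edges |HI|=9/4, |L|=13/4
  updated: d(HIL,K)=74/3, d(HIL,V)=73/3, d(HIL,W)=53/3
3. join HIL+W (d=53/3) ⇒ HILW; edges |HIL|=67/12, |W|=53/6
  updated: d(HILW,K)=23, d(HILW,V)=111/4
4. join HILW+K (d=23) ⇒ HIKLW; edges |HILW|=8/3, |K|=23/2
  updated: d(HIKLW,V)=137/5
5. join HIKLW+V (d=137/5) ⇒ HIKLVW; edges |HIKLW|=11/5, |V|=137/10
final tree: (((((H:1,I:1):9/4,L:13/4):67/12,W:53/6):8/3,K:23/2):11/5,V:137/10)
total length: 3119/60

3119/60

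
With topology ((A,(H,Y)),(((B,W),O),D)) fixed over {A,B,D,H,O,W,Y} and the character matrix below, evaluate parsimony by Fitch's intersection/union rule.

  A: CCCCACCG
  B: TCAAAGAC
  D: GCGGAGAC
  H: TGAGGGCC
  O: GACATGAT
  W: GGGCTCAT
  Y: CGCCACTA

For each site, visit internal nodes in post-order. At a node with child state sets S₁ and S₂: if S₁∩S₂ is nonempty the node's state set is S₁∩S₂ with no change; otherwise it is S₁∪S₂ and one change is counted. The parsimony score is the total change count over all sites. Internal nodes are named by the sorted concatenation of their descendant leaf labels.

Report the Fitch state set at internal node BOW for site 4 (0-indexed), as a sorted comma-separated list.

T

site 0, node HY: H={T} ∪ Y={C} → {C,T} (+1)
site 0, node AHY: A={C} ∩ HY={C,T} → {C} (+0)
site 0, node BW: B={T} ∪ W={G} → {G,T} (+1)
site 0, node BOW: BW={G,T} ∩ O={G} → {G} (+0)
site 0, node BDOW: BOW={G} ∩ D={G} → {G} (+0)
site 0, node ABDHOWY: AHY={C} ∪ BDOW={G} → {C,G} (+1)
site 1, node HY: H={G} ∩ Y={G} → {G} (+0)
site 1, node AHY: A={C} ∪ HY={G} → {C,G} (+1)
site 1, node BW: B={C} ∪ W={G} → {C,G} (+1)
site 1, node BOW: BW={C,G} ∪ O={A} → {A,C,G} (+1)
site 1, node BDOW: BOW={A,C,G} ∩ D={C} → {C} (+0)
site 1, node ABDHOWY: AHY={C,G} ∩ BDOW={C} → {C} (+0)
site 2, node HY: H={A} ∪ Y={C} → {A,C} (+1)
site 2, node AHY: A={C} ∩ HY={A,C} → {C} (+0)
site 2, node BW: B={A} ∪ W={G} → {A,G} (+1)
site 2, node BOW: BW={A,G} ∪ O={C} → {A,C,G} (+1)
site 2, node BDOW: BOW={A,C,G} ∩ D={G} → {G} (+0)
site 2, node ABDHOWY: AHY={C} ∪ BDOW={G} → {C,G} (+1)
site 3, node HY: H={G} ∪ Y={C} → {C,G} (+1)
site 3, node AHY: A={C} ∩ HY={C,G} → {C} (+0)
site 3, node BW: B={A} ∪ W={C} → {A,C} (+1)
site 3, node BOW: BW={A,C} ∩ O={A} → {A} (+0)
site 3, node BDOW: BOW={A} ∪ D={G} → {A,G} (+1)
site 3, node ABDHOWY: AHY={C} ∪ BDOW={A,G} → {A,C,G} (+1)
site 4, node HY: H={G} ∪ Y={A} → {A,G} (+1)
site 4, node AHY: A={A} ∩ HY={A,G} → {A} (+0)
site 4, node BW: B={A} ∪ W={T} → {A,T} (+1)
site 4, node BOW: BW={A,T} ∩ O={T} → {T} (+0)
site 4, node BDOW: BOW={T} ∪ D={A} → {A,T} (+1)
site 4, node ABDHOWY: AHY={A} ∩ BDOW={A,T} → {A} (+0)
site 5, node HY: H={G} ∪ Y={C} → {C,G} (+1)
site 5, node AHY: A={C} ∩ HY={C,G} → {C} (+0)
site 5, node BW: B={G} ∪ W={C} → {C,G} (+1)
site 5, node BOW: BW={C,G} ∩ O={G} → {G} (+0)
site 5, node BDOW: BOW={G} ∩ D={G} → {G} (+0)
site 5, node ABDHOWY: AHY={C} ∪ BDOW={G} → {C,G} (+1)
site 6, node HY: H={C} ∪ Y={T} → {C,T} (+1)
site 6, node AHY: A={C} ∩ HY={C,T} → {C} (+0)
site 6, node BW: B={A} ∩ W={A} → {A} (+0)
site 6, node BOW: BW={A} ∩ O={A} → {A} (+0)
site 6, node BDOW: BOW={A} ∩ D={A} → {A} (+0)
site 6, node ABDHOWY: AHY={C} ∪ BDOW={A} → {A,C} (+1)
site 7, node HY: H={C} ∪ Y={A} → {A,C} (+1)
site 7, node AHY: A={G} ∪ HY={A,C} → {A,C,G} (+1)
site 7, node BW: B={C} ∪ W={T} → {C,T} (+1)
site 7, node BOW: BW={C,T} ∩ O={T} → {T} (+0)
site 7, node BDOW: BOW={T} ∪ D={C} → {C,T} (+1)
site 7, node ABDHOWY: AHY={A,C,G} ∩ BDOW={C,T} → {C} (+0)
per-site changes: [3, 3, 4, 4, 3, 3, 2, 4]; total = 26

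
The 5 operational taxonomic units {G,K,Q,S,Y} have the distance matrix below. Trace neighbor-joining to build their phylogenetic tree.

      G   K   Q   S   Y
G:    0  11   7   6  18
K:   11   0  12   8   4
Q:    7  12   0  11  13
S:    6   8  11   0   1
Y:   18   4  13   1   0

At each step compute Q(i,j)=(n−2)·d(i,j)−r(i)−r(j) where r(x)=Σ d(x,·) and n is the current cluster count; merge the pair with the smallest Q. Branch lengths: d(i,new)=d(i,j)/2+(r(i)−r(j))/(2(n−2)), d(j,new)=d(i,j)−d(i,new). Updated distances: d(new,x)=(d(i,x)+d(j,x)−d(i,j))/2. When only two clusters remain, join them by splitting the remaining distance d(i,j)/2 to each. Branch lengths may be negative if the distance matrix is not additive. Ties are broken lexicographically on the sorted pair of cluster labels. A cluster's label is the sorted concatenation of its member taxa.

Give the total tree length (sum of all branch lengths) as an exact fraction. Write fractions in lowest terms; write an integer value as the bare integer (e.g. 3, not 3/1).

iteration 1: select G,Q (d=7, Q=-64); attach at lengths (10/3, 11/3); label the merged cluster GQ
  updated: d(GQ,K)=8, d(GQ,S)=5, d(GQ,Y)=12
iteration 2: select GQ,K (d=8, Q=-29); attach at lengths (21/4, 11/4); label the merged cluster GKQ
  updated: d(GKQ,S)=5/2, d(GKQ,Y)=4
iteration 3: select GKQ,S (d=5/2, Q=-15/2); attach at lengths (11/4, -1/4); label the merged cluster GKQS
  updated: d(GKQS,Y)=5/4
iteration 4: select GKQS,Y (d=5/4); attach at lengths (5/8, 5/8); label the merged cluster GKQSY
final tree: ((((G:10/3,Q:11/3):21/4,K:11/4):11/4,S:-1/4):5/8,Y:5/8)
total length: 75/4

75/4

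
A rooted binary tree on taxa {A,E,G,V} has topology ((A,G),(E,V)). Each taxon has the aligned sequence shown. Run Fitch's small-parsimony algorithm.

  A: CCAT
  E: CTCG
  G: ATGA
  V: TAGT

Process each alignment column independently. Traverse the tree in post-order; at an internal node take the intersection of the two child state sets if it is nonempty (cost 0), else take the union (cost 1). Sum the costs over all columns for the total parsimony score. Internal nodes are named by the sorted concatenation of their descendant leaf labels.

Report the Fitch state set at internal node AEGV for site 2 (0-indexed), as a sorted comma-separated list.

G

AG@0: {C} ∪ {A} = {A,C} (union, +1)
EV@0: {C} ∪ {T} = {C,T} (union, +1)
AEGV@0: {A,C} ∩ {C,T} = {C} (intersection, +0)
AG@1: {C} ∪ {T} = {C,T} (union, +1)
EV@1: {T} ∪ {A} = {A,T} (union, +1)
AEGV@1: {C,T} ∩ {A,T} = {T} (intersection, +0)
AG@2: {A} ∪ {G} = {A,G} (union, +1)
EV@2: {C} ∪ {G} = {C,G} (union, +1)
AEGV@2: {A,G} ∩ {C,G} = {G} (intersection, +0)
AG@3: {T} ∪ {A} = {A,T} (union, +1)
EV@3: {G} ∪ {T} = {G,T} (union, +1)
AEGV@3: {A,T} ∩ {G,T} = {T} (intersection, +0)
per-site changes: [2, 2, 2, 2]; total = 8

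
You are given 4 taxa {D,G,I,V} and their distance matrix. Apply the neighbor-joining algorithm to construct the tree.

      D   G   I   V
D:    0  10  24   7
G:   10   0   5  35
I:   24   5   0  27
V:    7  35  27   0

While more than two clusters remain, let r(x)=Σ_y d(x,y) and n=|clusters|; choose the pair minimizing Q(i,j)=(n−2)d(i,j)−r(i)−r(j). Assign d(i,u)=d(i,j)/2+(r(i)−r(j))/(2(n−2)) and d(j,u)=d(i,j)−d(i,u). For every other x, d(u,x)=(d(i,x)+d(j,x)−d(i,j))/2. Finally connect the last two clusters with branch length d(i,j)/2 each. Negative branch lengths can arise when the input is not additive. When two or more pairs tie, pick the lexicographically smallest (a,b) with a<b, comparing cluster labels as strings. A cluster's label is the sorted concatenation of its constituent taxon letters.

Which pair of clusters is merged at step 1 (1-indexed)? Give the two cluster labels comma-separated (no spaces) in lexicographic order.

step 1: merge (D,V) at d=7, Q=-96; branch lengths D→-7/2, V→21/2; new cluster DV
  updated: d(DV,G)=19, d(DV,I)=22
step 2: merge (DV,G) at d=19, Q=-46; branch lengths DV→18, G→1; new cluster DGV
  updated: d(DGV,I)=4
step 3: merge (DGV,I) at d=4; branch lengths DGV→2, I→2; new cluster DGIV
final tree: (((D:-7/2,V:21/2):18,G:1):2,I:2)
total length: 30

D,V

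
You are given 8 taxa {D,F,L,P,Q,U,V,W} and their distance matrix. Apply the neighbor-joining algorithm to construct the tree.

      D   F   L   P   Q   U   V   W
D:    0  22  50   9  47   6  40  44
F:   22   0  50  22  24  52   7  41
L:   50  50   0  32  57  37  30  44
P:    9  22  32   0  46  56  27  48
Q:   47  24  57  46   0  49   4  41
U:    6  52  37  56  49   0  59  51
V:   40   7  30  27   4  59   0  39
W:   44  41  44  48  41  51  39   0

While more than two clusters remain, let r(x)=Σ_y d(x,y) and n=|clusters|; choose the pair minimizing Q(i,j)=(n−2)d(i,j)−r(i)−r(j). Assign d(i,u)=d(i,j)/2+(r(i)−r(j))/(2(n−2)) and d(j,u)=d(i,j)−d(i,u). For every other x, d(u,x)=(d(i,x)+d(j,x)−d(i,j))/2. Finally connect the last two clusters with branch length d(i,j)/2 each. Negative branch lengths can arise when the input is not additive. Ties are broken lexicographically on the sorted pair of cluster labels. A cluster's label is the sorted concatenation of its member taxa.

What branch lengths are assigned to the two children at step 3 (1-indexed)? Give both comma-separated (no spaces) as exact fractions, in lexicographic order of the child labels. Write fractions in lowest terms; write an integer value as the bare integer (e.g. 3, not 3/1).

1. join D+U (d=6, Q=-492) ⇒ DU; edges |D|=-14/3, |U|=32/3
  updated: d(DU,F)=34, d(DU,L)=81/2, d(DU,P)=59/2, d(DU,Q)=45, d(DU,V)=93/2, d(DU,W)=89/2
2. join Q+V (d=4, Q=-701/2) ⇒ QV; edges |Q|=167/20, |V|=-87/20
  updated: d(DU,QV)=175/4, d(F,QV)=27/2, d(L,QV)=83/2, d(P,QV)=69/2, d(QV,W)=38
3. join F+QV (d=27/2, Q=-1111/4) ⇒ FQV; edges |F|=173/32, |QV|=259/32
  updated: d(DU,FQV)=257/8, d(FQV,L)=39, d(FQV,P)=43/2, d(FQV,W)=131/4
4. join FQV+W (d=131/4, Q=-1571/8) ⇒ FQVW; edges |FQV|=145/16, |W|=379/16
  updated: d(DU,FQVW)=351/16, d(FQVW,L)=201/8, d(FQVW,P)=147/8
5. join DU+FQVW (d=351/16, Q=-227/2) ⇒ DFQUVW; edges |DU|=563/32, |FQVW|=139/32
  updated: d(DFQUVW,L)=699/32, d(DFQUVW,P)=415/32
6. join DFQUVW+L (d=699/32, Q=-1069/16) ⇒ DFLQUVW; edges |DFQUVW|=45/32, |L|=327/16
  updated: d(DFLQUVW,P)=185/16
7. join DFLQUVW+P (d=185/16) ⇒ DFLPQUVW; edges |DFLQUVW|=185/32, |P|=185/32
final tree: ((((D:-14/3,U:32/3):563/32,((F:173/32,(Q:167/20,V:-87/20):259/32):145/16,W:379/16):139/32):45/32,L:327/16):185/32,P:185/32)
total length: 3571/32

173/32,259/32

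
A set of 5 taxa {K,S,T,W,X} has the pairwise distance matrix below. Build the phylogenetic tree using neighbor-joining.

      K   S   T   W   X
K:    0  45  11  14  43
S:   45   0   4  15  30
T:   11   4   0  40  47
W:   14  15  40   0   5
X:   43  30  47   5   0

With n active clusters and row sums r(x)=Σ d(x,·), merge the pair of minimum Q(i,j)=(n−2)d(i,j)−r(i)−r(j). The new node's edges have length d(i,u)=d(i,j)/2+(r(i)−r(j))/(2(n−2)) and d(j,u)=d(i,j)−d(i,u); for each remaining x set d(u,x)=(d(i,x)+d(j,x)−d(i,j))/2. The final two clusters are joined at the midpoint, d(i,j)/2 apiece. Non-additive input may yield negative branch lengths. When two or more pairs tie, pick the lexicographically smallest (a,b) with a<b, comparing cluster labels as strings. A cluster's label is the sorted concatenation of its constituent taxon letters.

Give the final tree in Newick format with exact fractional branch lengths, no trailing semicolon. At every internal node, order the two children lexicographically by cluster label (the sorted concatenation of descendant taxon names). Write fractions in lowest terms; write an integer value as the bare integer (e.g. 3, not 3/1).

iteration 1: select S,T (d=4, Q=-184); attach at lengths (2/3, 10/3); label the merged cluster ST
  updated: d(K,ST)=26, d(ST,W)=51/2, d(ST,X)=73/2
iteration 2: select K,ST (d=26, Q=-119); attach at lengths (47/4, 57/4); label the merged cluster KST
  updated: d(KST,W)=27/4, d(KST,X)=107/4
iteration 3: select KST,W (d=27/4, Q=-77/2); attach at lengths (57/4, -15/2); label the merged cluster KSTW
  updated: d(KSTW,X)=25/2
iteration 4: select KSTW,X (d=25/2); attach at lengths (25/4, 25/4); label the merged cluster KSTWX
final tree: (((K:47/4,(S:2/3,T:10/3):57/4):57/4,W:-15/2):25/4,X:25/4)
total length: 197/4

(((K:47/4,(S:2/3,T:10/3):57/4):57/4,W:-15/2):25/4,X:25/4)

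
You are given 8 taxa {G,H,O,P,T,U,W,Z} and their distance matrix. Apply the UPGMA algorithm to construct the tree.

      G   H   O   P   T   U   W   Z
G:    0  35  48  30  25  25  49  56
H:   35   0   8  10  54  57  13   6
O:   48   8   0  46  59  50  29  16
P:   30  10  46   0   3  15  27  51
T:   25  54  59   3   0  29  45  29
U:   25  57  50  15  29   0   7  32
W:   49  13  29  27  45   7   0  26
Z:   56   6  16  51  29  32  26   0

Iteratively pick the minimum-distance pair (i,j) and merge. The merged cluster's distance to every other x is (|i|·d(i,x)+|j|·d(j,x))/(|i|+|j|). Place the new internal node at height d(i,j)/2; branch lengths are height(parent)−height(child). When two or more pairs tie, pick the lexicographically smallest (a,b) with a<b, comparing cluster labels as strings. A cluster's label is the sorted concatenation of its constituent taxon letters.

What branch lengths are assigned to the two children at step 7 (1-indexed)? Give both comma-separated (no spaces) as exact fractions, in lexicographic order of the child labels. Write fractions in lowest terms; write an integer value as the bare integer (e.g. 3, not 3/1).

iteration 1: select P,T (d=3); attach at lengths (3/2, 3/2); label the merged cluster PT
  updated: d(G,PT)=55/2, d(H,PT)=32, d(O,PT)=105/2, d(PT,U)=22, d(PT,W)=36, d(PT,Z)=40
iteration 2: select H,Z (d=6); attach at lengths (3, 3); label the merged cluster HZ
  updated: d(G,HZ)=91/2, d(HZ,O)=12, d(HZ,PT)=36, d(HZ,U)=89/2, d(HZ,W)=39/2
iteration 3: select U,W (d=7); attach at lengths (7/2, 7/2); label the merged cluster UW
  updated: d(G,UW)=37, d(HZ,UW)=32, d(O,UW)=79/2, d(PT,UW)=29
iteration 4: select HZ,O (d=12); attach at lengths (3, 6); label the merged cluster HOZ
  updated: d(G,HOZ)=139/3, d(HOZ,PT)=83/2, d(HOZ,UW)=69/2
iteration 5: select G,PT (d=55/2); attach at lengths (55/4, 49/4); label the merged cluster GPT
  updated: d(GPT,HOZ)=388/9, d(GPT,UW)=95/3
iteration 6: select GPT,UW (d=95/3); attach at lengths (25/12, 37/3); label the merged cluster GPTUW
  updated: d(GPTUW,HOZ)=119/3
iteration 7: select GPTUW,HOZ (d=119/3); attach at lengths (4, 83/6); label the merged cluster GHOPTUWZ
final tree: (((G:55/4,(P:3/2,T:3/2):49/4):25/12,(U:7/2,W:7/2):37/3):4,((H:3,Z:3):3,O:6):83/6)
total length: 333/4

4,83/6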